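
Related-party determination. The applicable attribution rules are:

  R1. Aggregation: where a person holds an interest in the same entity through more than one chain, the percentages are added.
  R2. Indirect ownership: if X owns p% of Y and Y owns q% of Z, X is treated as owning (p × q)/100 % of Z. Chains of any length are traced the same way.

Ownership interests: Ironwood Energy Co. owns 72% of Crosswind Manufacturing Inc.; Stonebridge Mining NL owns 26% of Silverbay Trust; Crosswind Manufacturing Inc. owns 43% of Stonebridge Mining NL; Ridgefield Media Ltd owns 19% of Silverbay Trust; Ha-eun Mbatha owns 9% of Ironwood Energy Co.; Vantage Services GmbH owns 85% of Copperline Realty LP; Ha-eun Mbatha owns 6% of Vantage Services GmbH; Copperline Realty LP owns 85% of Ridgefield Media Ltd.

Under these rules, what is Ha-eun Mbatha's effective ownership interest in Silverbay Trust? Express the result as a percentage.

Chain via Vantage Services GmbH → Copperline Realty LP → Ridgefield Media Ltd (R2): 6% × 85% × 85% × 19% = 0.82365% of Silverbay Trust.
Chain via Ironwood Energy Co. → Crosswind Manufacturing Inc. → Stonebridge Mining NL (R2): 9% × 72% × 43% × 26% = 0.724464% of Silverbay Trust.
Aggregating (R1): 0.82365% + 0.724464% = 1.548114%.

1.548114%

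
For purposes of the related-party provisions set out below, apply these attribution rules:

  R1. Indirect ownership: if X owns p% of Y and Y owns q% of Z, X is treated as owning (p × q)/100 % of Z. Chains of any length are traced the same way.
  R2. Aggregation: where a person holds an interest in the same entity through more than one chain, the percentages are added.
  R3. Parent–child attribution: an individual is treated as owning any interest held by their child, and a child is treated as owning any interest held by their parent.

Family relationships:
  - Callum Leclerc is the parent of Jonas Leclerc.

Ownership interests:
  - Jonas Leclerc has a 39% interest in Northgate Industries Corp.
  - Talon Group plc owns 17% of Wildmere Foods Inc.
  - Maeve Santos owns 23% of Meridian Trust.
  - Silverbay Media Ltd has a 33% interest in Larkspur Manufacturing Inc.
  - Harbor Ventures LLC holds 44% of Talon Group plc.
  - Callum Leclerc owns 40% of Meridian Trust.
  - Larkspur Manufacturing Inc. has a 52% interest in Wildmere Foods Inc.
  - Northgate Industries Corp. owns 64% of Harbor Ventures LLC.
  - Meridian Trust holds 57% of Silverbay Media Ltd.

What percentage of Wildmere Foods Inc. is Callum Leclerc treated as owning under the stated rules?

By parent–child attribution (R3), Callum Leclerc is treated as owning Jonas Leclerc's 39% interest in Northgate Industries Corp.
Chain via Meridian Trust → Silverbay Media Ltd → Larkspur Manufacturing Inc. (R1): 40% × 57% × 33% × 52% = 3.91248% of Wildmere Foods Inc.
Chain via Northgate Industries Corp. → Harbor Ventures LLC → Talon Group plc (R1): 39% × 64% × 44% × 17% = 1.867008% of Wildmere Foods Inc.
Aggregating (R2): 3.91248% + 1.867008% = 5.779488%.

5.779488%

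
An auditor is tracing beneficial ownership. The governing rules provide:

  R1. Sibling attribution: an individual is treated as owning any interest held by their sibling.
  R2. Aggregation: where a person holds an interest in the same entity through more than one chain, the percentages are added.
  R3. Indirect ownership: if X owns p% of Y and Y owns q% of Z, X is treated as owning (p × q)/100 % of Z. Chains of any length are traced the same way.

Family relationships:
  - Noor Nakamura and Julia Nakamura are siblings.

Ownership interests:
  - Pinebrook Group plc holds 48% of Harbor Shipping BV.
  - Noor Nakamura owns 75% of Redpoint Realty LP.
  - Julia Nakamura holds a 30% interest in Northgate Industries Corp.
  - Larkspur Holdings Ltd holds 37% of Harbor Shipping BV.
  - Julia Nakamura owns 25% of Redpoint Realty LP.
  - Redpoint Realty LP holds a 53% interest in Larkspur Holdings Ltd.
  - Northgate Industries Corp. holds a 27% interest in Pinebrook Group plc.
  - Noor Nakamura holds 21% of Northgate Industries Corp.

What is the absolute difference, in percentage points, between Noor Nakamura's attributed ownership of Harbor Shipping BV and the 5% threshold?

21.2196

By sibling attribution (R1), Noor Nakamura is treated as also owning Julia Nakamura's interest in Redpoint Realty LP, giving 75% + 25% = 100%.
By sibling attribution (R1), Noor Nakamura is treated as also owning Julia Nakamura's interest in Northgate Industries Corp, giving 21% + 30% = 51%.
Chain via Redpoint Realty LP → Larkspur Holdings Ltd (R3): 100% × 53% × 37% = 19.61% of Harbor Shipping BV.
Chain via Northgate Industries Corp. → Pinebrook Group plc (R3): 51% × 27% × 48% = 6.6096% of Harbor Shipping BV.
Aggregating (R2): 19.61% + 6.6096% = 26.2196%.
26.2196% exceeds the 5% threshold by 21.2196 percentage points.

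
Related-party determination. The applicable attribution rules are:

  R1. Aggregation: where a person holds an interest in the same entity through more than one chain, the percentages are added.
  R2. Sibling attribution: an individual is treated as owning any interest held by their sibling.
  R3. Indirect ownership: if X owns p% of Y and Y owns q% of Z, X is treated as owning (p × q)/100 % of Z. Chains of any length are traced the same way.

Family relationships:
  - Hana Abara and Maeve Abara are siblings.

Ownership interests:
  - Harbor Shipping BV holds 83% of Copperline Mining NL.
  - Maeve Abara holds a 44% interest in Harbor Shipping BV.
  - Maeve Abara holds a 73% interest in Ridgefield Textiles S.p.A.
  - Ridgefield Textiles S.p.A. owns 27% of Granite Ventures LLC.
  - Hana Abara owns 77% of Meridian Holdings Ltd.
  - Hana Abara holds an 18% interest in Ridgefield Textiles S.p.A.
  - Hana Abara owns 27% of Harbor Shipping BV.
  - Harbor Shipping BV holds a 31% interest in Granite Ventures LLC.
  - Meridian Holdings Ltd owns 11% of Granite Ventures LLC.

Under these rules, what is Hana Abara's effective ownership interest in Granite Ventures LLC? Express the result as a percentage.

55.05%

By sibling attribution (R2), Hana Abara is treated as also owning Maeve Abara's interest in Harbor Shipping BV, giving 27% + 44% = 71%.
By sibling attribution (R2), Hana Abara is treated as also owning Maeve Abara's interest in Ridgefield Textiles S.p.A, giving 18% + 73% = 91%.
Chain via Harbor Shipping BV (R3): 71% × 31% = 22.01% of Granite Ventures LLC.
Chain via Meridian Holdings Ltd (R3): 77% × 11% = 8.47% of Granite Ventures LLC.
Chain via Ridgefield Textiles S.p.A. (R3): 91% × 27% = 24.57% of Granite Ventures LLC.
Aggregating (R1): 22.01% + 8.47% + 24.57% = 55.05%.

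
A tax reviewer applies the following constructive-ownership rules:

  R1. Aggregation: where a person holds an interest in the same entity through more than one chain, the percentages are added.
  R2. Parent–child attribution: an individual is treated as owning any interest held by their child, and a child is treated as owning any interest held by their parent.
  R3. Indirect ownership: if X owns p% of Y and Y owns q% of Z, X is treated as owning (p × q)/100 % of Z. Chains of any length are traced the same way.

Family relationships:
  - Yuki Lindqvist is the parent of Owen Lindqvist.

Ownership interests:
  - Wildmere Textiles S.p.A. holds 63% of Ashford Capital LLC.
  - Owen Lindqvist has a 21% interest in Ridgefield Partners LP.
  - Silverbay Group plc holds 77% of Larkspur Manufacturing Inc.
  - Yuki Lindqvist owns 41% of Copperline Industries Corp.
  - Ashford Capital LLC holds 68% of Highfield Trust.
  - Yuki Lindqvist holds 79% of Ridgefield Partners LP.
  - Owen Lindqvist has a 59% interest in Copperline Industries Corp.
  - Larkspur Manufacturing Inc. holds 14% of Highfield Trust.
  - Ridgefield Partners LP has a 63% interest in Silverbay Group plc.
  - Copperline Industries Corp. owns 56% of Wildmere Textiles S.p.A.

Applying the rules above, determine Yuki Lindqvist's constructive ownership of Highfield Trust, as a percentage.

By parent–child attribution (R2), Yuki Lindqvist is treated as also owning Owen Lindqvist's interest in Ridgefield Partners LP, giving 79% + 21% = 100%.
By parent–child attribution (R2), Yuki Lindqvist is treated as also owning Owen Lindqvist's interest in Copperline Industries Corp, giving 41% + 59% = 100%.
Chain via Ridgefield Partners LP → Silverbay Group plc → Larkspur Manufacturing Inc. (R3): 100% × 63% × 77% × 14% = 6.7914% of Highfield Trust.
Chain via Copperline Industries Corp. → Wildmere Textiles S.p.A. → Ashford Capital LLC (R3): 100% × 56% × 63% × 68% = 23.9904% of Highfield Trust.
Aggregating (R1): 6.7914% + 23.9904% = 30.7818%.

30.7818%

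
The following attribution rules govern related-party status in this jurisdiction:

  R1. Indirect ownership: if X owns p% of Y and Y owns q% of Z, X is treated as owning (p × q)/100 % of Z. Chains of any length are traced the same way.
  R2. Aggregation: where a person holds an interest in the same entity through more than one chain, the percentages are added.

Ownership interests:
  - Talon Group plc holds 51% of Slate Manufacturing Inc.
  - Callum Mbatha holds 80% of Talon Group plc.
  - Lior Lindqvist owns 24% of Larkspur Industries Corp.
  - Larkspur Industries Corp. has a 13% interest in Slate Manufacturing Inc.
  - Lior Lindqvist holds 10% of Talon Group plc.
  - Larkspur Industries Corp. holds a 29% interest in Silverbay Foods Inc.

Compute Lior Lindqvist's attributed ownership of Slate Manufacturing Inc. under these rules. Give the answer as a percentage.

8.22%

Chain via Larkspur Industries Corp. (R1): 24% × 13% = 3.12% of Slate Manufacturing Inc.
Chain via Talon Group plc (R1): 10% × 51% = 5.1% of Slate Manufacturing Inc.
Aggregating (R2): 3.12% + 5.1% = 8.22%.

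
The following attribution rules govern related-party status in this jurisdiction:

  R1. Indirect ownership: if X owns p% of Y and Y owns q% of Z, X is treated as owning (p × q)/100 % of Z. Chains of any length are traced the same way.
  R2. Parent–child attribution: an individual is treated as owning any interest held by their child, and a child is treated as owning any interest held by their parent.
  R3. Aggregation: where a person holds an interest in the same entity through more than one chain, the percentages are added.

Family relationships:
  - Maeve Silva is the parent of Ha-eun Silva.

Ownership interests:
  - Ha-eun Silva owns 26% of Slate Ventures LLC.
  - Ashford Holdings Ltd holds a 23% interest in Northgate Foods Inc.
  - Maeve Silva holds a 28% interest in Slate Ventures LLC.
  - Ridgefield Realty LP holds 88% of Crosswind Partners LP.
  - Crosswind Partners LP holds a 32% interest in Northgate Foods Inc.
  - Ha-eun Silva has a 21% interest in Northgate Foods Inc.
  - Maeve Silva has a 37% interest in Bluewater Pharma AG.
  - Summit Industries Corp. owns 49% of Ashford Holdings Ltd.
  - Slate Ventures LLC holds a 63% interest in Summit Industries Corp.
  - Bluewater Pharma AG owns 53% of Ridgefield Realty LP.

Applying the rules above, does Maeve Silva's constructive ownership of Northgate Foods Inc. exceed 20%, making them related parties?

Yes

By parent–child attribution (R2), Maeve Silva is treated as also owning Ha-eun Silva's interest in Slate Ventures LLC, giving 28% + 26% = 54%.
By parent–child attribution (R2), Maeve Silva is treated as owning Ha-eun Silva's 21% interest in Northgate Foods Inc.
Chain via Bluewater Pharma AG → Ridgefield Realty LP → Crosswind Partners LP (R1): 37% × 53% × 88% × 32% = 5.522176% of Northgate Foods Inc.
Chain via Slate Ventures LLC → Summit Industries Corp. → Ashford Holdings Ltd (R1): 54% × 63% × 49% × 23% = 3.834054% of Northgate Foods Inc.
Direct interest in Northgate Foods Inc: 21%.
Aggregating (R3): 5.522176% + 3.834054% + 21% = 30.35623%.
30.35623% exceeds the 20% threshold, so Maeve is a related party to Northgate Foods Inc.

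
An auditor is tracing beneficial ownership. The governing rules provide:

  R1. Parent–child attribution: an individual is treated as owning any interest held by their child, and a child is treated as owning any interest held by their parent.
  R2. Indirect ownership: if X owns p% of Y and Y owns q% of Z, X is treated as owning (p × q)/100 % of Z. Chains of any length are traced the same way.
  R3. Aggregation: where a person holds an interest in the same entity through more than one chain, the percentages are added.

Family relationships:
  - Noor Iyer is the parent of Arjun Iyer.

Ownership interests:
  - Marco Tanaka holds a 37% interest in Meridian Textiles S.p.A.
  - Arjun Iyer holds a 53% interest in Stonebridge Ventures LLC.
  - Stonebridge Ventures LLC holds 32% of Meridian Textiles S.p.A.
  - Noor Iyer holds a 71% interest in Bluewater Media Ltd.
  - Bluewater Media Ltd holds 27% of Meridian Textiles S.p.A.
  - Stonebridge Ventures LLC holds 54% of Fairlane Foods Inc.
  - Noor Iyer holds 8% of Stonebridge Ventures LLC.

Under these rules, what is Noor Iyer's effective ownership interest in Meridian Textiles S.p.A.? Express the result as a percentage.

By parent–child attribution (R1), Noor Iyer is treated as also owning Arjun Iyer's interest in Stonebridge Ventures LLC, giving 8% + 53% = 61%.
Chain via Bluewater Media Ltd (R2): 71% × 27% = 19.17% of Meridian Textiles S.p.A.
Chain via Stonebridge Ventures LLC (R2): 61% × 32% = 19.52% of Meridian Textiles S.p.A.
Aggregating (R3): 19.17% + 19.52% = 38.69%.

38.69%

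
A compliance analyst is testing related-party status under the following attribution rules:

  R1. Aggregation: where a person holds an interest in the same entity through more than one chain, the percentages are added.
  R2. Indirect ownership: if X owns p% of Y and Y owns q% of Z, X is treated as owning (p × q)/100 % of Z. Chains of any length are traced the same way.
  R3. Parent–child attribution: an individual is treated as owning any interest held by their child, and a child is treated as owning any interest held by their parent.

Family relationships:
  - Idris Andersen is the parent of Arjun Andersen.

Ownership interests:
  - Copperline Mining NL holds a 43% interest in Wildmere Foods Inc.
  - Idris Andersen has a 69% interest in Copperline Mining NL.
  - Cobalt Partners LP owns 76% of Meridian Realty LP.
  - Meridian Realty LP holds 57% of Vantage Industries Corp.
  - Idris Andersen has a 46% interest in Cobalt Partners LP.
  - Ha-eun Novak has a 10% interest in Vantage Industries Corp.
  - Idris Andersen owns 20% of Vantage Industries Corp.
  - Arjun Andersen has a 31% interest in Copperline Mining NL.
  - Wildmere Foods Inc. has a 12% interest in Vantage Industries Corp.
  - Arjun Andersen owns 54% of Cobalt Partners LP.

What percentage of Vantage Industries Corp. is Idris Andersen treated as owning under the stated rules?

68.48%

By parent–child attribution (R3), Idris Andersen is treated as also owning Arjun Andersen's interest in Copperline Mining NL, giving 69% + 31% = 100%.
By parent–child attribution (R3), Idris Andersen is treated as also owning Arjun Andersen's interest in Cobalt Partners LP, giving 46% + 54% = 100%.
Chain via Copperline Mining NL → Wildmere Foods Inc. (R2): 100% × 43% × 12% = 5.16% of Vantage Industries Corp.
Chain via Cobalt Partners LP → Meridian Realty LP (R2): 100% × 76% × 57% = 43.32% of Vantage Industries Corp.
Direct interest in Vantage Industries Corp: 20%.
Aggregating (R1): 5.16% + 43.32% + 20% = 68.48%.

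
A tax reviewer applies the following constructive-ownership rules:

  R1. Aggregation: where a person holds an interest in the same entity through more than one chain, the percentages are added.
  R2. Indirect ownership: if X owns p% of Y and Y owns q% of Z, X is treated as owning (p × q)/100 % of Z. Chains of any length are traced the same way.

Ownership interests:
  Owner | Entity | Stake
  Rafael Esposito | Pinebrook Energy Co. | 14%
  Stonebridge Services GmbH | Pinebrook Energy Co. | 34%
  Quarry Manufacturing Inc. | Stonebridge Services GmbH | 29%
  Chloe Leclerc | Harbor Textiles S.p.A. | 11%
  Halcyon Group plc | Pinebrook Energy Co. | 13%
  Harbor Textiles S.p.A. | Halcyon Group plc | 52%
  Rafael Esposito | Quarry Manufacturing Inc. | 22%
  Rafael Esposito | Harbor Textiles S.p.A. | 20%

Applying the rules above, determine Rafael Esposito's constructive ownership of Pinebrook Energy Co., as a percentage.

17.5212%

Chain via Quarry Manufacturing Inc. → Stonebridge Services GmbH (R2): 22% × 29% × 34% = 2.1692% of Pinebrook Energy Co.
Chain via Harbor Textiles S.p.A. → Halcyon Group plc (R2): 20% × 52% × 13% = 1.352% of Pinebrook Energy Co.
Direct interest in Pinebrook Energy Co: 14%.
Aggregating (R1): 2.1692% + 1.352% + 14% = 17.5212%.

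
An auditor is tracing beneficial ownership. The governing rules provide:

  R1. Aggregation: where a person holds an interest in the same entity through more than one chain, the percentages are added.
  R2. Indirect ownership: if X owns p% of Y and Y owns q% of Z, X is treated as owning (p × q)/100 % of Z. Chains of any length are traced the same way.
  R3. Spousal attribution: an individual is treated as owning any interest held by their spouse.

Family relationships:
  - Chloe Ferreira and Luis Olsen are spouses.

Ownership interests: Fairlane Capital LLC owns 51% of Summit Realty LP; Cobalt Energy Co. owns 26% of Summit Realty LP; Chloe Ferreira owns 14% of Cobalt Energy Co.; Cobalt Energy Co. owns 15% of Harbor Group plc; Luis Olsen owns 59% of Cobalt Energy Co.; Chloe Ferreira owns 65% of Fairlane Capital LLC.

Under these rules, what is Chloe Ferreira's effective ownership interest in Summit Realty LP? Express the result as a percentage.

By spousal attribution (R3), Chloe Ferreira is treated as also owning Luis Olsen's interest in Cobalt Energy Co, giving 14% + 59% = 73%.
Chain via Fairlane Capital LLC (R2): 65% × 51% = 33.15% of Summit Realty LP.
Chain via Cobalt Energy Co. (R2): 73% × 26% = 18.98% of Summit Realty LP.
Aggregating (R1): 33.15% + 18.98% = 52.13%.

52.13%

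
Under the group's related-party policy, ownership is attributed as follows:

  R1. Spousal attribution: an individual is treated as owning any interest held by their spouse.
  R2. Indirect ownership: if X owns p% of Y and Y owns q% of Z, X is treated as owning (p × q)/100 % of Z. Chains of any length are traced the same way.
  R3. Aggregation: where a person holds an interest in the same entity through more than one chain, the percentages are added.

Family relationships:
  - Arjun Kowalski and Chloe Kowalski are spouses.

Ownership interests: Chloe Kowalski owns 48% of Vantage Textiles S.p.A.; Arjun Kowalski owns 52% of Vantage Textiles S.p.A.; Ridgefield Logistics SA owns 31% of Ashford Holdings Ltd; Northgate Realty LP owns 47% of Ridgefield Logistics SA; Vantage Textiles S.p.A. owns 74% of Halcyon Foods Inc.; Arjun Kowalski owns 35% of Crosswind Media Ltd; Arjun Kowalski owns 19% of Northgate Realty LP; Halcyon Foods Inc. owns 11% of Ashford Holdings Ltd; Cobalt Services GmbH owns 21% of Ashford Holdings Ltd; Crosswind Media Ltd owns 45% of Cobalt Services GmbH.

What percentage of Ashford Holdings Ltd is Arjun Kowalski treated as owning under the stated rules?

14.2158%

By spousal attribution (R1), Arjun Kowalski is treated as also owning Chloe Kowalski's interest in Vantage Textiles S.p.A, giving 52% + 48% = 100%.
Chain via Crosswind Media Ltd → Cobalt Services GmbH (R2): 35% × 45% × 21% = 3.3075% of Ashford Holdings Ltd.
Chain via Northgate Realty LP → Ridgefield Logistics SA (R2): 19% × 47% × 31% = 2.7683% of Ashford Holdings Ltd.
Chain via Vantage Textiles S.p.A. → Halcyon Foods Inc. (R2): 100% × 74% × 11% = 8.14% of Ashford Holdings Ltd.
Aggregating (R3): 3.3075% + 2.7683% + 8.14% = 14.2158%.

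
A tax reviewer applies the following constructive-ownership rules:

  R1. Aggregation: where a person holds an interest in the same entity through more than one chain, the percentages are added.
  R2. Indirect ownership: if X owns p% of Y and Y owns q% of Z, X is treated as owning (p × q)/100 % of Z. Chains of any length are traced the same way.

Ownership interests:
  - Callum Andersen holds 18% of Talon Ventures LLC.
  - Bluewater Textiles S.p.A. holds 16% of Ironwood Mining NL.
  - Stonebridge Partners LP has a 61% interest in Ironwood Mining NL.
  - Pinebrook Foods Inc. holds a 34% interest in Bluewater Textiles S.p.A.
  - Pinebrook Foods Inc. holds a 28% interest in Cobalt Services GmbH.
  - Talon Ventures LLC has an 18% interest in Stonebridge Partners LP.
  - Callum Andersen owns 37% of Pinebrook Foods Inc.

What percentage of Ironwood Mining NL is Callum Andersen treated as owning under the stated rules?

3.9892%

Chain via Pinebrook Foods Inc. → Bluewater Textiles S.p.A. (R2): 37% × 34% × 16% = 2.0128% of Ironwood Mining NL.
Chain via Talon Ventures LLC → Stonebridge Partners LP (R2): 18% × 18% × 61% = 1.9764% of Ironwood Mining NL.
Aggregating (R1): 2.0128% + 1.9764% = 3.9892%.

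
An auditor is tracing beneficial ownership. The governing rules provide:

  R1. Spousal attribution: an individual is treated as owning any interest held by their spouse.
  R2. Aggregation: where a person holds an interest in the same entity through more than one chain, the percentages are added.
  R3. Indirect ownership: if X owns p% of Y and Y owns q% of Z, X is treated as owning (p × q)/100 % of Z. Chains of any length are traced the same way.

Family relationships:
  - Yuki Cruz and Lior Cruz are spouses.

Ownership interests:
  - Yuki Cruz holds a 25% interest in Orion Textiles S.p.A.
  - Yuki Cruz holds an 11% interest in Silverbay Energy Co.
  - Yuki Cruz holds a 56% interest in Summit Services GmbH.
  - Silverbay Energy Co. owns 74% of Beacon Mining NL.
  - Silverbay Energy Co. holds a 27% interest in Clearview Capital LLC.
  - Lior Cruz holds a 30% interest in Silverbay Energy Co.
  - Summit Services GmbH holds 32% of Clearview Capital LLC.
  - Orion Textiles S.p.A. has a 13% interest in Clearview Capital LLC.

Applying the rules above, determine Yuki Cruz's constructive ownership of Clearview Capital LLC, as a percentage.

By spousal attribution (R1), Yuki Cruz is treated as also owning Lior Cruz's interest in Silverbay Energy Co, giving 11% + 30% = 41%.
Chain via Orion Textiles S.p.A. (R3): 25% × 13% = 3.25% of Clearview Capital LLC.
Chain via Summit Services GmbH (R3): 56% × 32% = 17.92% of Clearview Capital LLC.
Chain via Silverbay Energy Co. (R3): 41% × 27% = 11.07% of Clearview Capital LLC.
Aggregating (R2): 3.25% + 17.92% + 11.07% = 32.24%.

32.24%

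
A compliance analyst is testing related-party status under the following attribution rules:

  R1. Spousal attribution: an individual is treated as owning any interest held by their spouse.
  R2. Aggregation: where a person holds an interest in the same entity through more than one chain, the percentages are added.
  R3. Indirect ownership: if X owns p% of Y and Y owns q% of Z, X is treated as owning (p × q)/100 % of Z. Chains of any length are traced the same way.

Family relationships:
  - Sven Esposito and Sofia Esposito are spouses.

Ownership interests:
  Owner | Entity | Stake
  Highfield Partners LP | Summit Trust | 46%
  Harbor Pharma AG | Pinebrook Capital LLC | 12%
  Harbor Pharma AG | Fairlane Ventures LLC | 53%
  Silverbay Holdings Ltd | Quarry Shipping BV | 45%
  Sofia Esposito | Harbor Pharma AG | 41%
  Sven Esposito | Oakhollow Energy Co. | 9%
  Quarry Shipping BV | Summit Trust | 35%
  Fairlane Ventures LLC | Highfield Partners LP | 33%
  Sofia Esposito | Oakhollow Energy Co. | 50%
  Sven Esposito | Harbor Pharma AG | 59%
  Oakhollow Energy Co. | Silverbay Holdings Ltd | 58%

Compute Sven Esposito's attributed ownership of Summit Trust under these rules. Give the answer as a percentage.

By spousal attribution (R1), Sven Esposito is treated as also owning Sofia Esposito's interest in Harbor Pharma AG, giving 59% + 41% = 100%.
By spousal attribution (R1), Sven Esposito is treated as also owning Sofia Esposito's interest in Oakhollow Energy Co, giving 9% + 50% = 59%.
Chain via Harbor Pharma AG → Fairlane Ventures LLC → Highfield Partners LP (R3): 100% × 53% × 33% × 46% = 8.0454% of Summit Trust.
Chain via Oakhollow Energy Co. → Silverbay Holdings Ltd → Quarry Shipping BV (R3): 59% × 58% × 45% × 35% = 5.38965% of Summit Trust.
Aggregating (R2): 8.0454% + 5.38965% = 13.43505%.

13.43505%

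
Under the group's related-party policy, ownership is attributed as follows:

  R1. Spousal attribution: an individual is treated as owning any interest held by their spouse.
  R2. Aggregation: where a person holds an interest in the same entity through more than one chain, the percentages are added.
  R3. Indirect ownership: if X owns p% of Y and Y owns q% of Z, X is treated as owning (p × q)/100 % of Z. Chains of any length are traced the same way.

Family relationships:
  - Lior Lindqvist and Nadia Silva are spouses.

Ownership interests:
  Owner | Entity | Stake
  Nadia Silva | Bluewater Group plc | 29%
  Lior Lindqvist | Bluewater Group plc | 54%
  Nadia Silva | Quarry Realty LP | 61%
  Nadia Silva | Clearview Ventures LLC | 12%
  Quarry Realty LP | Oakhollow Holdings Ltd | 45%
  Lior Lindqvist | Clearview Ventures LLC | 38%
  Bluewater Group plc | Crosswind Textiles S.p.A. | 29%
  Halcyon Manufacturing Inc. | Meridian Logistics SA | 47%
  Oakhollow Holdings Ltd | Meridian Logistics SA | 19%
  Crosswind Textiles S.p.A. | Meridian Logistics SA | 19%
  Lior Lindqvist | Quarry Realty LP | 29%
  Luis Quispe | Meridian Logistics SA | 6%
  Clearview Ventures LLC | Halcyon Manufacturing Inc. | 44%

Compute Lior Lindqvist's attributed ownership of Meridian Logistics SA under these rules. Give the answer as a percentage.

By spousal attribution (R1), Lior Lindqvist is treated as also owning Nadia Silva's interest in Clearview Ventures LLC, giving 38% + 12% = 50%.
By spousal attribution (R1), Lior Lindqvist is treated as also owning Nadia Silva's interest in Quarry Realty LP, giving 29% + 61% = 90%.
By spousal attribution (R1), Lior Lindqvist is treated as also owning Nadia Silva's interest in Bluewater Group plc, giving 54% + 29% = 83%.
Chain via Clearview Ventures LLC → Halcyon Manufacturing Inc. (R3): 50% × 44% × 47% = 10.34% of Meridian Logistics SA.
Chain via Quarry Realty LP → Oakhollow Holdings Ltd (R3): 90% × 45% × 19% = 7.695% of Meridian Logistics SA.
Chain via Bluewater Group plc → Crosswind Textiles S.p.A. (R3): 83% × 29% × 19% = 4.5733% of Meridian Logistics SA.
Aggregating (R2): 10.34% + 7.695% + 4.5733% = 22.6083%.

22.6083%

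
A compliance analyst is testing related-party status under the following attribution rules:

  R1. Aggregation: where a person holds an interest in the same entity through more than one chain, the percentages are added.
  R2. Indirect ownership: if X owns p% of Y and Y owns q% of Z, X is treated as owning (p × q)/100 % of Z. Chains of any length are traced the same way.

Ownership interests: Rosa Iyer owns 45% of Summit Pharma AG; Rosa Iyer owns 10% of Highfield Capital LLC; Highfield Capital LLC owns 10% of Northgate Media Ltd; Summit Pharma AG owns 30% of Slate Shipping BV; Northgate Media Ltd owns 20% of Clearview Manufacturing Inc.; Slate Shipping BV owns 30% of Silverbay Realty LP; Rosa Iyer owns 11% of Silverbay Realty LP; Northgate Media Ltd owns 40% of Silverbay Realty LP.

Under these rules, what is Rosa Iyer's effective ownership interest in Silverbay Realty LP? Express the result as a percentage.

15.45%

Chain via Summit Pharma AG → Slate Shipping BV (R2): 45% × 30% × 30% = 4.05% of Silverbay Realty LP.
Chain via Highfield Capital LLC → Northgate Media Ltd (R2): 10% × 10% × 40% = 0.4% of Silverbay Realty LP.
Direct interest in Silverbay Realty LP: 11%.
Aggregating (R1): 4.05% + 0.4% + 11% = 15.45%.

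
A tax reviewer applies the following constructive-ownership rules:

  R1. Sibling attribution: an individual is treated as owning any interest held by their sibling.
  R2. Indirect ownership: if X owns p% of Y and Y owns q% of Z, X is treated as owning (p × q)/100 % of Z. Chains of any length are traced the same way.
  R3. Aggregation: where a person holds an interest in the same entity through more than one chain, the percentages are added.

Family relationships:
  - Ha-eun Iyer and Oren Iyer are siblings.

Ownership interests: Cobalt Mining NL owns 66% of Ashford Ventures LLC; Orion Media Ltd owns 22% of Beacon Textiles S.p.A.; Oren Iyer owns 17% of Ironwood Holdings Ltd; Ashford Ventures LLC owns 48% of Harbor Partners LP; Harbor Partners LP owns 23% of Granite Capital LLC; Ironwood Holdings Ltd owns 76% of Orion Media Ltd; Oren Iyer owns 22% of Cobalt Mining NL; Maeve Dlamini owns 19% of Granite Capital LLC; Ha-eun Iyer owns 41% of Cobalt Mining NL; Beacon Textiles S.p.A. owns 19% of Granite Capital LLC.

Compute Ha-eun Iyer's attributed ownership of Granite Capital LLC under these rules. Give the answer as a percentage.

5.130488%

By sibling attribution (R1), Ha-eun Iyer is treated as also owning Oren Iyer's interest in Cobalt Mining NL, giving 41% + 22% = 63%.
By sibling attribution (R1), Ha-eun Iyer is treated as owning Oren Iyer's 17% interest in Ironwood Holdings Ltd.
Chain via Cobalt Mining NL → Ashford Ventures LLC → Harbor Partners LP (R2): 63% × 66% × 48% × 23% = 4.590432% of Granite Capital LLC.
Chain via Ironwood Holdings Ltd → Orion Media Ltd → Beacon Textiles S.p.A. (R2): 17% × 76% × 22% × 19% = 0.540056% of Granite Capital LLC.
Aggregating (R3): 4.590432% + 0.540056% = 5.130488%.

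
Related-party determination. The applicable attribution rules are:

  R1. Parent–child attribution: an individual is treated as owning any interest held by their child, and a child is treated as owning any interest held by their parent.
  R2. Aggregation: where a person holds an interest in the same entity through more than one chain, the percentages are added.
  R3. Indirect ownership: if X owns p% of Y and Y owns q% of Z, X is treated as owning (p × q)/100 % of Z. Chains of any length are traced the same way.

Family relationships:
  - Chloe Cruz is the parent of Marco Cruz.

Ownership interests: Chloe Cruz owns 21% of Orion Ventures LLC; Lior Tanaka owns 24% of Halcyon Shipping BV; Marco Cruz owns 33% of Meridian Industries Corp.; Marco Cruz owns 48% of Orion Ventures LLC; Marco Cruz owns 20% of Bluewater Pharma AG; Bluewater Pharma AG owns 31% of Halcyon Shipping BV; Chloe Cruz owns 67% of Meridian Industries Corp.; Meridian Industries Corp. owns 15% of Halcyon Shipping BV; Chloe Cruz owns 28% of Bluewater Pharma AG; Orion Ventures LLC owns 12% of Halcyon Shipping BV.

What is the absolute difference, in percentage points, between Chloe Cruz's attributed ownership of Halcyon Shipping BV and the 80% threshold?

41.84

By parent–child attribution (R1), Chloe Cruz is treated as also owning Marco Cruz's interest in Bluewater Pharma AG, giving 28% + 20% = 48%.
By parent–child attribution (R1), Chloe Cruz is treated as also owning Marco Cruz's interest in Meridian Industries Corp, giving 67% + 33% = 100%.
By parent–child attribution (R1), Chloe Cruz is treated as also owning Marco Cruz's interest in Orion Ventures LLC, giving 21% + 48% = 69%.
Chain via Bluewater Pharma AG (R3): 48% × 31% = 14.88% of Halcyon Shipping BV.
Chain via Meridian Industries Corp. (R3): 100% × 15% = 15% of Halcyon Shipping BV.
Chain via Orion Ventures LLC (R3): 69% × 12% = 8.28% of Halcyon Shipping BV.
Aggregating (R2): 14.88% + 15% + 8.28% = 38.16%.
38.16% falls short of the 80% threshold by 41.84 percentage points.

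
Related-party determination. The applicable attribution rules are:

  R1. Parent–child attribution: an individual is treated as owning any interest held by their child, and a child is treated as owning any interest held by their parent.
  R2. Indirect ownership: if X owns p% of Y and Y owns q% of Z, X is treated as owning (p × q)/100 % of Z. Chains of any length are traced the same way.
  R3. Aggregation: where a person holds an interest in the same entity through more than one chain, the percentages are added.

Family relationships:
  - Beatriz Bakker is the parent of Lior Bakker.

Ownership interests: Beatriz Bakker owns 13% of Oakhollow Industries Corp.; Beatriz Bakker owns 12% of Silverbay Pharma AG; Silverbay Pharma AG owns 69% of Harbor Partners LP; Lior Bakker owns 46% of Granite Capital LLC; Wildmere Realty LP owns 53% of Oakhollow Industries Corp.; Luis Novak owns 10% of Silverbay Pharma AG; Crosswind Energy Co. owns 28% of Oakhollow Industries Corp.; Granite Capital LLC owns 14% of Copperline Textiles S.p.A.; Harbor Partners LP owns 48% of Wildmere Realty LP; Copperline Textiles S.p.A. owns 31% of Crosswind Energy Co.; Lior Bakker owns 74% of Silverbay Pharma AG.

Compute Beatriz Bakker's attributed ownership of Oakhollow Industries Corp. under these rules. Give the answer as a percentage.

28.655088%

By parent–child attribution (R1), Beatriz Bakker is treated as also owning Lior Bakker's interest in Silverbay Pharma AG, giving 12% + 74% = 86%.
By parent–child attribution (R1), Beatriz Bakker is treated as owning Lior Bakker's 46% interest in Granite Capital LLC.
Chain via Silverbay Pharma AG → Harbor Partners LP → Wildmere Realty LP (R2): 86% × 69% × 48% × 53% = 15.096096% of Oakhollow Industries Corp.
Direct interest in Oakhollow Industries Corp: 13%.
Chain via Granite Capital LLC → Copperline Textiles S.p.A. → Crosswind Energy Co. (R2): 46% × 14% × 31% × 28% = 0.558992% of Oakhollow Industries Corp.
Aggregating (R3): 15.096096% + 13% + 0.558992% = 28.655088%.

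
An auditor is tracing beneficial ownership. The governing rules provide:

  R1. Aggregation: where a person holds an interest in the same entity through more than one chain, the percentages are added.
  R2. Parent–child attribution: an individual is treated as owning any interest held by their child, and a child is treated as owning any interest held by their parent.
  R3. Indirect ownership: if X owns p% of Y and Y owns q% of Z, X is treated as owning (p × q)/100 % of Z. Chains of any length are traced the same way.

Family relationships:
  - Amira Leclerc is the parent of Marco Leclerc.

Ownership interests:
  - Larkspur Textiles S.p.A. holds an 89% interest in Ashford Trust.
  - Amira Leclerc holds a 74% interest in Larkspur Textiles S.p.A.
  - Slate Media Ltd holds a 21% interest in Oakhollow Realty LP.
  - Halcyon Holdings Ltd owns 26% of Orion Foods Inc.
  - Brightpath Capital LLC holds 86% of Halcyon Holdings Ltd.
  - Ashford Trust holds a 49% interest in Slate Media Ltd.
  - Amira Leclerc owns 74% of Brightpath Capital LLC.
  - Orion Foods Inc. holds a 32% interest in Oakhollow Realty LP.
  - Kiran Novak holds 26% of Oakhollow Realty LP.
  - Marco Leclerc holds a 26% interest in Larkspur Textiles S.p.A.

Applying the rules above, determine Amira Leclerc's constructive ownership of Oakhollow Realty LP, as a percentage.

14.452948%

By parent–child attribution (R2), Amira Leclerc is treated as also owning Marco Leclerc's interest in Larkspur Textiles S.p.A, giving 74% + 26% = 100%.
Chain via Brightpath Capital LLC → Halcyon Holdings Ltd → Orion Foods Inc. (R3): 74% × 86% × 26% × 32% = 5.294848% of Oakhollow Realty LP.
Chain via Larkspur Textiles S.p.A. → Ashford Trust → Slate Media Ltd (R3): 100% × 89% × 49% × 21% = 9.1581% of Oakhollow Realty LP.
Aggregating (R1): 5.294848% + 9.1581% = 14.452948%.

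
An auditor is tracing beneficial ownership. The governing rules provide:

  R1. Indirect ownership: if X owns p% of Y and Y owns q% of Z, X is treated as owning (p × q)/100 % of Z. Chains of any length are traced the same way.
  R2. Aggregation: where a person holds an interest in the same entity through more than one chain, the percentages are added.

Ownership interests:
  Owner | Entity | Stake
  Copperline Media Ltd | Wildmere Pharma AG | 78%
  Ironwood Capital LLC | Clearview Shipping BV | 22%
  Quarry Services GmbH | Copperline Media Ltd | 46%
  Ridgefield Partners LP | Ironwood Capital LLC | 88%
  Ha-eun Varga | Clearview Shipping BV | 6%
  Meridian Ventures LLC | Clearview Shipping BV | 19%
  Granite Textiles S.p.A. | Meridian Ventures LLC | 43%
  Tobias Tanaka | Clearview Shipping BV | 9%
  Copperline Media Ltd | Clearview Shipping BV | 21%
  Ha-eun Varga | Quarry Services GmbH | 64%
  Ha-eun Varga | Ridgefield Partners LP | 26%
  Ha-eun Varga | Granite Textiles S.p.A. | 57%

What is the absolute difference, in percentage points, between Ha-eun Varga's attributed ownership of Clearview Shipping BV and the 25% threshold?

3.1271

Chain via Ridgefield Partners LP → Ironwood Capital LLC (R1): 26% × 88% × 22% = 5.0336% of Clearview Shipping BV.
Chain via Quarry Services GmbH → Copperline Media Ltd (R1): 64% × 46% × 21% = 6.1824% of Clearview Shipping BV.
Chain via Granite Textiles S.p.A. → Meridian Ventures LLC (R1): 57% × 43% × 19% = 4.6569% of Clearview Shipping BV.
Direct interest in Clearview Shipping BV: 6%.
Aggregating (R2): 5.0336% + 6.1824% + 4.6569% + 6% = 21.8729%.
21.8729% falls short of the 25% threshold by 3.1271 percentage points.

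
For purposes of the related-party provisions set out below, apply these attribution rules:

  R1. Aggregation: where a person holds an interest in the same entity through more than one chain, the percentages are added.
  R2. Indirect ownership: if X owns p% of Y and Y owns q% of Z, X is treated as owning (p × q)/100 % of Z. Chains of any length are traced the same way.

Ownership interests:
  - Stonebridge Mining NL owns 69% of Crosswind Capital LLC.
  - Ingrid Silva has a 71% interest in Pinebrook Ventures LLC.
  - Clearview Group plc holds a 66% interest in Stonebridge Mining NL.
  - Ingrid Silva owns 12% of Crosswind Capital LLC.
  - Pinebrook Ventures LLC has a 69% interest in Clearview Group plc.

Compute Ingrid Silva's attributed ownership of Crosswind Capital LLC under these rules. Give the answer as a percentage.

34.310046%

Chain via Pinebrook Ventures LLC → Clearview Group plc → Stonebridge Mining NL (R2): 71% × 69% × 66% × 69% = 22.310046% of Crosswind Capital LLC.
Direct interest in Crosswind Capital LLC: 12%.
Aggregating (R1): 22.310046% + 12% = 34.310046%.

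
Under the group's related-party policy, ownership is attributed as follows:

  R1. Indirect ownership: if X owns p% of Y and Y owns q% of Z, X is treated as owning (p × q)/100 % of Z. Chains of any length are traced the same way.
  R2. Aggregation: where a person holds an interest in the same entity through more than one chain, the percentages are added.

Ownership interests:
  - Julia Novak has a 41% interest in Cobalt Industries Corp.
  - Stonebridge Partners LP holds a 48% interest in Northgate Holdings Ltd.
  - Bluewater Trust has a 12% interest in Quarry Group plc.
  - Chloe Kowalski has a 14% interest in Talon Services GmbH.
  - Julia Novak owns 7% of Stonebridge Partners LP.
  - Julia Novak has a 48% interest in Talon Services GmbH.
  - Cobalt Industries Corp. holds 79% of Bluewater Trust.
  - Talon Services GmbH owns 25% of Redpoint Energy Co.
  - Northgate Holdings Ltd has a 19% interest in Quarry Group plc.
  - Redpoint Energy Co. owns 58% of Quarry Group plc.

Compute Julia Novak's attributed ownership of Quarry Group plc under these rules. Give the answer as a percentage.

Chain via Stonebridge Partners LP → Northgate Holdings Ltd (R1): 7% × 48% × 19% = 0.6384% of Quarry Group plc.
Chain via Talon Services GmbH → Redpoint Energy Co. (R1): 48% × 25% × 58% = 6.96% of Quarry Group plc.
Chain via Cobalt Industries Corp. → Bluewater Trust (R1): 41% × 79% × 12% = 3.8868% of Quarry Group plc.
Aggregating (R2): 0.6384% + 6.96% + 3.8868% = 11.4852%.

11.4852%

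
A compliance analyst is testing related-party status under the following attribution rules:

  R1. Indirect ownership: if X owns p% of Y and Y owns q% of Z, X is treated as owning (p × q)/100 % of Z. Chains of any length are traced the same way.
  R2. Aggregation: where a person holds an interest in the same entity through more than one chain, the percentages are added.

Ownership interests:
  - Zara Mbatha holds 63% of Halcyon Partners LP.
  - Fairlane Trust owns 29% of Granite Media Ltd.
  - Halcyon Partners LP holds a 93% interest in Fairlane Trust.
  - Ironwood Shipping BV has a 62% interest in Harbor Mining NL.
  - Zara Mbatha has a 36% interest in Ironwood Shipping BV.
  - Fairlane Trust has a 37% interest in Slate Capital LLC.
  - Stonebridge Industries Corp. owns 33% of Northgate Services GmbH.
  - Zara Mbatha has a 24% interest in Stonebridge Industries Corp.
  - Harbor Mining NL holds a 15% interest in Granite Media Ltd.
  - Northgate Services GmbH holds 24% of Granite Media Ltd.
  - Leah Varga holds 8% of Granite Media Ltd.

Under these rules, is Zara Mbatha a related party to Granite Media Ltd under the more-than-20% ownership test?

Chain via Ironwood Shipping BV → Harbor Mining NL (R1): 36% × 62% × 15% = 3.348% of Granite Media Ltd.
Chain via Halcyon Partners LP → Fairlane Trust (R1): 63% × 93% × 29% = 16.9911% of Granite Media Ltd.
Chain via Stonebridge Industries Corp. → Northgate Services GmbH (R1): 24% × 33% × 24% = 1.9008% of Granite Media Ltd.
Aggregating (R2): 3.348% + 16.9911% + 1.9008% = 22.2399%.
22.2399% exceeds the 20% threshold, so Zara is a related party to Granite Media Ltd.

Yes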